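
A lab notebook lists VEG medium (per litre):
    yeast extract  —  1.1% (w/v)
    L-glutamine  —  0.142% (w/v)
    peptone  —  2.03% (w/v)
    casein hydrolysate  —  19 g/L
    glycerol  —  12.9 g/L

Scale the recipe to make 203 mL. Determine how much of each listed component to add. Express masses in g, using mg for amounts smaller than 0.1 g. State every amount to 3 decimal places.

Target volume = 203 mL = 0.203 L.
yeast extract: 1.1% w/v = 11 g/L → 11 × 0.203 L = 2.233 g
L-glutamine: 0.142 g per 100 mL × 203 mL ÷ 100 = 0.288 g
peptone: 2.03 g per 100 mL × 203 mL ÷ 100 = 4.121 g
casein hydrolysate: 19 g/L × 0.203 L = 3.857 g
glycerol: 12.9 g/L × 0.203 L = 2.619 g

yeast extract 2.233 g; L-glutamine 0.288 g; peptone 4.121 g; casein hydrolysate 3.857 g; glycerol 2.619 g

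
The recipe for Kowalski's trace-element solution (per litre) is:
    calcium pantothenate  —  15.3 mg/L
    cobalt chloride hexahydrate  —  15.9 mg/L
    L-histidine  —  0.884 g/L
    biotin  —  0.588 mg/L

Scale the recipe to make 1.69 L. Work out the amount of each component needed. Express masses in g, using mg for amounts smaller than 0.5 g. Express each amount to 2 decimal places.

Scale factor relative to 1 L: 1.69.
calcium pantothenate: 15.3 mg/L × 1.69 L = 25.86 mg
cobalt chloride hexahydrate: 15.9 mg/L × 1.69 L = 26.87 mg
L-histidine: 0.884 g/L × 1.69 L = 1.49 g
biotin: 0.588 mg/L × 1.69 L = 0.99 mg

calcium pantothenate 25.86 mg; cobalt chloride hexahydrate 26.87 mg; L-histidine 1.49 g; biotin 0.99 mg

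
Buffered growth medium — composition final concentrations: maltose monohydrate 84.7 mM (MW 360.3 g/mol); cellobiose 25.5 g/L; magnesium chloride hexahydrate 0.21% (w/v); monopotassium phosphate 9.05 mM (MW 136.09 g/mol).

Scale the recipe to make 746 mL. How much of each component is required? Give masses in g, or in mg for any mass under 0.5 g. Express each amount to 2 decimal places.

Scale factor relative to 1 L: 0.746.
maltose monohydrate: 84.7 mmol/L × 360.3 g/mol × 0.746 L ÷ 1000 = 22.77 g
cellobiose: 25.5 g/L × 0.746 L = 19.02 g
magnesium chloride hexahydrate: 0.21% w/v = 2.1 g/L → 2.1 × 0.746 L = 1.57 g
monopotassium phosphate: 9.05 mmol/L × 136.09 g/mol × 0.746 L ÷ 1000 = 0.92 g

maltose monohydrate 22.77 g; cellobiose 19.02 g; magnesium chloride hexahydrate 1.57 g; monopotassium phosphate 0.92 g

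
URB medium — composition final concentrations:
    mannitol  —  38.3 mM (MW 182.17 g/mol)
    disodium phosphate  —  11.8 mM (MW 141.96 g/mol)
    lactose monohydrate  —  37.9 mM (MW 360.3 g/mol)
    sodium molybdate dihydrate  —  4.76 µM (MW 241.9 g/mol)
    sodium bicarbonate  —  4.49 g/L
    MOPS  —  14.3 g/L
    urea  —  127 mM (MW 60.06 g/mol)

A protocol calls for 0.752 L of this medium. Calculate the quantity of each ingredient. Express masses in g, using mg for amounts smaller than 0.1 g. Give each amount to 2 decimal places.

mannitol 5.25 g; disodium phosphate 1.26 g; lactose monohydrate 10.27 g; sodium molybdate dihydrate 0.87 mg; sodium bicarbonate 3.38 g; MOPS 10.75 g; urea 5.74 g

Working volume: 0.752 L.
mannitol: 38.3 mmol/L × 182.17 g/mol × 0.752 L ÷ 1000 = 5.25 g
disodium phosphate: 11.8 mmol/L × 141.96 g/mol × 0.752 L ÷ 1000 = 1.26 g
lactose monohydrate: 37.9 mmol/L × 360.3 g/mol × 0.752 L ÷ 1000 = 10.27 g
sodium molybdate dihydrate: 4.76 µmol/L × 241.9 g/mol × 0.752 L ÷ 1000 = 0.87 mg
sodium bicarbonate: 4.49 g/L × 0.752 L = 3.38 g
MOPS: 14.3 g/L × 0.752 L = 10.75 g
urea: 127 mmol/L × 60.06 g/mol × 0.752 L ÷ 1000 = 5.74 g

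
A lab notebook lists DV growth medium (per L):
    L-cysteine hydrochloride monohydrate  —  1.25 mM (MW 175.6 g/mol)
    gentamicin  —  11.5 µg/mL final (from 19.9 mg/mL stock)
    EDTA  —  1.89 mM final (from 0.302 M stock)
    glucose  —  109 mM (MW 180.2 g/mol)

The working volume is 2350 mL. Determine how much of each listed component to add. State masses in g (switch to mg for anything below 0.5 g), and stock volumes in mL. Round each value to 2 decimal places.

L-cysteine hydrochloride monohydrate 0.52 g; gentamicin 1.36 mL; EDTA 14.71 mL; glucose 46.16 g

Target volume = 2350 mL = 2.35 L.
L-cysteine hydrochloride monohydrate: 1.25 mmol/L × 175.6 g/mol × 2.35 L ÷ 1000 = 0.52 g
gentamicin: dilute stock: 11.5 µg/mL × 2350 mL ÷ 19900 µg/mL = 1.36 mL
EDTA: V = C2·V2/C1 = 1.89 mM × 2350 mL ÷ 302 mM = 14.71 mL
glucose: 109 mmol/L × 180.2 g/mol × 2.35 L ÷ 1000 = 46.16 g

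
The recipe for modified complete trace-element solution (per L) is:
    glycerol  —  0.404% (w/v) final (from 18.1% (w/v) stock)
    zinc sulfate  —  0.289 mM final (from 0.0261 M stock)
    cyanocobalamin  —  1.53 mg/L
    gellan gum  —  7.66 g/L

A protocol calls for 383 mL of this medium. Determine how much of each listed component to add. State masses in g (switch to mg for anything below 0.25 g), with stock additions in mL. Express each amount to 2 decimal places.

glycerol 8.55 mL; zinc sulfate 4.24 mL; cyanocobalamin 0.59 mg; gellan gum 2.93 g

Target volume = 383 mL = 0.383 L.
glycerol: dilute stock: 0.404% ÷ 18.1% × 383 mL = 8.55 mL
zinc sulfate: V = C2·V2/C1 = 0.289 mM × 383 mL ÷ 26.1 mM = 4.24 mL
cyanocobalamin: 1.53 mg/L × 0.383 L = 0.59 mg
gellan gum: 7.66 g/L × 0.383 L = 2.93 g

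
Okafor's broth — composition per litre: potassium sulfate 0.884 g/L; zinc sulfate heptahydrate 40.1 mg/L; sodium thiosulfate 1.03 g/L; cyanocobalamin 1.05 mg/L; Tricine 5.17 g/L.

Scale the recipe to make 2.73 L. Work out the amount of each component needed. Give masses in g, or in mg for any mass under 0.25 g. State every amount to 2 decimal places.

potassium sulfate 2.41 g; zinc sulfate heptahydrate 109.47 mg; sodium thiosulfate 2.81 g; cyanocobalamin 2.87 mg; Tricine 14.11 g

Scale factor relative to 1 L: 2.73.
potassium sulfate: 0.884 g/L × 2.73 L = 2.41 g
zinc sulfate heptahydrate: 40.1 mg/L × 2.73 L = 109.47 mg
sodium thiosulfate: 1.03 g/L × 2.73 L = 2.81 g
cyanocobalamin: 1.05 mg/L × 2.73 L = 2.87 mg
Tricine: 5.17 g/L × 2.73 L = 14.11 g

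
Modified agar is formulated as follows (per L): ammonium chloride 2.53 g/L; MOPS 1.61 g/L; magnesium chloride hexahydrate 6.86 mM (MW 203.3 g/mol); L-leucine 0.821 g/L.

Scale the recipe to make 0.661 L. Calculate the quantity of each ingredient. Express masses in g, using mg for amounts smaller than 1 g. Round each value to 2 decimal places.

ammonium chloride 1.67 g; MOPS 1.06 g; magnesium chloride hexahydrate 921.86 mg; L-leucine 542.68 mg

Scale factor relative to 1 L: 0.661.
ammonium chloride: 2.53 g/L × 0.661 L = 1.67 g
MOPS: 1.61 g/L × 0.661 L = 1.06 g
magnesium chloride hexahydrate: 6.86 mmol/L × 203.3 mg/mmol × 0.661 L = 921.86 mg
L-leucine: 0.821 g/L × 0.661 L = 0.542681 g = 542.68 mg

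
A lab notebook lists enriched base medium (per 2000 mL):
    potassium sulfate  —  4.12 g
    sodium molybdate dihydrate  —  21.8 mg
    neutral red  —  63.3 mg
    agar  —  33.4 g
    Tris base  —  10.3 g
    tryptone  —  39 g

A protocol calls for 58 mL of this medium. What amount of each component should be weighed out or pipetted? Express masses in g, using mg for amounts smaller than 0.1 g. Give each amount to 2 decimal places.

potassium sulfate 0.12 g; sodium molybdate dihydrate 0.63 mg; neutral red 1.84 mg; agar 0.97 g; Tris base 0.30 g; tryptone 1.13 g

Ratio of target to recipe volume: 58 / 2000 = 0.029.
potassium sulfate: 4.12 g × (58 mL / 2000 mL) = 0.12 g
sodium molybdate dihydrate: 21.8 mg × (58 mL / 2000 mL) = 0.63 mg
neutral red: 63.3 mg × (58 mL / 2000 mL) = 1.84 mg
agar: 33.4 g × (58 mL / 2000 mL) = 0.97 g
Tris base: 10.3 g × (58 mL / 2000 mL) = 0.30 g
tryptone: 39 g × (58 mL / 2000 mL) = 1.13 g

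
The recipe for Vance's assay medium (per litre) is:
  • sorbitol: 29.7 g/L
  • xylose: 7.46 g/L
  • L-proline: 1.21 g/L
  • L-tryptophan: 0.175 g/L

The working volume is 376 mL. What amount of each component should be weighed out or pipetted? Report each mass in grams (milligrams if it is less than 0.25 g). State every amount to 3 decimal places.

Target volume = 376 mL = 0.376 L.
sorbitol: 29.7 g/L × 0.376 L = 11.167 g
xylose: 7.46 g/L × 0.376 L = 2.805 g
L-proline: 1.21 g/L × 0.376 L = 0.455 g
L-tryptophan: 0.175 g/L × 0.376 L = 0.0658 g = 65.800 mg

sorbitol 11.167 g; xylose 2.805 g; L-proline 0.455 g; L-tryptophan 65.800 mg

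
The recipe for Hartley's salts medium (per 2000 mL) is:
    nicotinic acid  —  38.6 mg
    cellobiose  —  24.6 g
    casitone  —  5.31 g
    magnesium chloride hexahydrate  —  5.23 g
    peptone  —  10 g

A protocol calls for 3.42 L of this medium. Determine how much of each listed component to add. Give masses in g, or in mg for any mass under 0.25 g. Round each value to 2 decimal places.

nicotinic acid 66.01 mg; cellobiose 42.07 g; casitone 9.08 g; magnesium chloride hexahydrate 8.94 g; peptone 17.10 g

Scale factor = 3420 mL / 2000 mL = 1.71.
nicotinic acid: 38.6 mg × (3420 mL / 2000 mL) = 66.01 mg
cellobiose: 24.6 g × (3420 mL / 2000 mL) = 42.07 g
casitone: 5.31 g × (3420 mL / 2000 mL) = 9.08 g
magnesium chloride hexahydrate: 5.23 g × (3420 mL / 2000 mL) = 8.94 g
peptone: 10 g × (3420 mL / 2000 mL) = 17.10 g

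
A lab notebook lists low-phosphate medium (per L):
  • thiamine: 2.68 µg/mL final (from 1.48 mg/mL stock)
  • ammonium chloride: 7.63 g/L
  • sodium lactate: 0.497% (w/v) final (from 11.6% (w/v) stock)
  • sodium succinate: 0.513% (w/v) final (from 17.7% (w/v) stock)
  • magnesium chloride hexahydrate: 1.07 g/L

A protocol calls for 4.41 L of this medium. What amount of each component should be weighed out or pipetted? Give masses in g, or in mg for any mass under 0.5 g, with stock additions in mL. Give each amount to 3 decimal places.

Working volume: 4.41 L.
thiamine: dilute stock: 2.68 µg/mL × 4410 mL ÷ 1480 µg/mL = 7.986 mL
ammonium chloride: 7.63 g/L × 4.41 L = 33.648 g
sodium lactate: V = C2·V2/C1 = 0.497% ÷ 11.6% × 4410 mL = 188.946 mL
sodium succinate: C1V1 = C2V2 → 0.513% ÷ 17.7% × 4410 mL = 127.815 mL
magnesium chloride hexahydrate: 1.07 g/L × 4.41 L = 4.719 g

thiamine 7.986 mL; ammonium chloride 33.648 g; sodium lactate 188.946 mL; sodium succinate 127.815 mL; magnesium chloride hexahydrate 4.719 g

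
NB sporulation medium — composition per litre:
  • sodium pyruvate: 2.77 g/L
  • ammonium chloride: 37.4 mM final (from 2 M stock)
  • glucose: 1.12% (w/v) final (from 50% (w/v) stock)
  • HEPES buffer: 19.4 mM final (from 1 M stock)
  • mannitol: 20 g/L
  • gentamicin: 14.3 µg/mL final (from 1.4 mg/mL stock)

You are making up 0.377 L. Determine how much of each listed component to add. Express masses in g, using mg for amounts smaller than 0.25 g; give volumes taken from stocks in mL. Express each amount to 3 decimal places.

Scale factor relative to 1 L: 0.377.
sodium pyruvate: 2.77 g/L × 0.377 L = 1.044 g
ammonium chloride: C1V1 = C2V2 → 37.4 mM × 377 mL ÷ 2000 mM = 7.050 mL
glucose: C1V1 = C2V2 → 1.12% ÷ 50% × 377 mL = 8.445 mL
HEPES buffer: dilute stock: 19.4 mM × 377 mL ÷ 1000 mM = 7.314 mL
mannitol: 20 g/L × 0.377 L = 7.540 g
gentamicin: C1V1 = C2V2 → 14.3 µg/mL × 377 mL ÷ 1400 µg/mL = 3.851 mL

sodium pyruvate 1.044 g; ammonium chloride 7.050 mL; glucose 8.445 mL; HEPES buffer 7.314 mL; mannitol 7.540 g; gentamicin 3.851 mL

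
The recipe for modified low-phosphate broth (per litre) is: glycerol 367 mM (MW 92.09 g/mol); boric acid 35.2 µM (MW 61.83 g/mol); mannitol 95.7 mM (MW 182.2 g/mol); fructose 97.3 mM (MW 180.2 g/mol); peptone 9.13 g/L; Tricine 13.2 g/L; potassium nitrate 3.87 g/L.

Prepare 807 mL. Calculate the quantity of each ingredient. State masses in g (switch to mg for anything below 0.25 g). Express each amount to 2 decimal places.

Target volume = 807 mL = 0.807 L.
glycerol: 367 mmol/L × 92.09 g/mol × 0.807 L ÷ 1000 = 27.27 g
boric acid: 35.2 µmol/L × 61.83 g/mol × 0.807 L ÷ 1000 = 1.76 mg
mannitol: 95.7 mmol/L × 182.2 g/mol × 0.807 L ÷ 1000 = 14.07 g
fructose: 97.3 mmol/L × 180.2 g/mol × 0.807 L ÷ 1000 = 14.15 g
peptone: 9.13 g/L × 0.807 L = 7.37 g
Tricine: 13.2 g/L × 0.807 L = 10.65 g
potassium nitrate: 3.87 g/L × 0.807 L = 3.12 g

glycerol 27.27 g; boric acid 1.76 mg; mannitol 14.07 g; fructose 14.15 g; peptone 7.37 g; Tricine 10.65 g; potassium nitrate 3.12 g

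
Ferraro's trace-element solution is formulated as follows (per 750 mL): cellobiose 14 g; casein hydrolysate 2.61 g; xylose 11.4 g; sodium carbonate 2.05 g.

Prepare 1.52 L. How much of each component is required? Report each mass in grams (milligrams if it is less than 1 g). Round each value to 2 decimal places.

Ratio of target to recipe volume: 1520 / 750 = 2.02667.
cellobiose: 14 g × (1520 mL / 750 mL) = 28.37 g
casein hydrolysate: 2.61 g × (1520 mL / 750 mL) = 5.29 g
xylose: 11.4 g × (1520 mL / 750 mL) = 23.10 g
sodium carbonate: 2.05 g × (1520 mL / 750 mL) = 4.15 g

cellobiose 28.37 g; casein hydrolysate 5.29 g; xylose 23.10 g; sodium carbonate 4.15 g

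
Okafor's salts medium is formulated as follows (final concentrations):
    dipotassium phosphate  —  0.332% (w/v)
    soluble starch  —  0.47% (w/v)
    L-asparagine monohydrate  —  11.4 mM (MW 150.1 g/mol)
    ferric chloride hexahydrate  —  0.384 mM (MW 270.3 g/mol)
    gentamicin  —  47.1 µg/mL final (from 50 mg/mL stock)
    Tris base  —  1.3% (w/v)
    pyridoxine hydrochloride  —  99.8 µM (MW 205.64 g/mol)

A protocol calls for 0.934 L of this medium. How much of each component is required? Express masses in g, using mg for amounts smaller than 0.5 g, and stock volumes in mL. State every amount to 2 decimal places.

Scale factor relative to 1 L: 0.934.
dipotassium phosphate: 0.332% w/v = 3.32 g/L → 3.32 × 0.934 L = 3.10 g
soluble starch: 0.47 g per 100 mL × 934 mL ÷ 100 = 4.39 g
L-asparagine monohydrate: 11.4 mmol/L × 150.1 g/mol × 0.934 L ÷ 1000 = 1.60 g
ferric chloride hexahydrate: 0.384 mmol/L × 270.3 mg/mmol × 0.934 L = 96.94 mg
gentamicin: dilute stock: 47.1 µg/mL × 934 mL ÷ 50000 µg/mL = 0.88 mL
Tris base: 1.3% w/v = 13 g/L → 13 × 0.934 L = 12.14 g
pyridoxine hydrochloride: 99.8 µmol/L × 205.64 g/mol × 0.934 L ÷ 1000 = 19.17 mg

dipotassium phosphate 3.10 g; soluble starch 4.39 g; L-asparagine monohydrate 1.60 g; ferric chloride hexahydrate 96.94 mg; gentamicin 0.88 mL; Tris base 12.14 g; pyridoxine hydrochloride 19.17 mg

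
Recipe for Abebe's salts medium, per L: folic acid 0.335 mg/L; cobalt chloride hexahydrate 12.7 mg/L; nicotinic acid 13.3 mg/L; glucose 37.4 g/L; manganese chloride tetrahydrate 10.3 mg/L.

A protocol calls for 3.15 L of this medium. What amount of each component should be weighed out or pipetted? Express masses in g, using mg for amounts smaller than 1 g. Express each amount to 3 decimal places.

Scale factor relative to 1 L: 3.15.
folic acid: 0.335 mg/L × 3.15 L = 1.055 mg
cobalt chloride hexahydrate: 12.7 mg/L × 3.15 L = 40.005 mg
nicotinic acid: 13.3 mg/L × 3.15 L = 41.895 mg
glucose: 37.4 g/L × 3.15 L = 117.810 g
manganese chloride tetrahydrate: 10.3 mg/L × 3.15 L = 32.445 mg

folic acid 1.055 mg; cobalt chloride hexahydrate 40.005 mg; nicotinic acid 41.895 mg; glucose 117.810 g; manganese chloride tetrahydrate 32.445 mg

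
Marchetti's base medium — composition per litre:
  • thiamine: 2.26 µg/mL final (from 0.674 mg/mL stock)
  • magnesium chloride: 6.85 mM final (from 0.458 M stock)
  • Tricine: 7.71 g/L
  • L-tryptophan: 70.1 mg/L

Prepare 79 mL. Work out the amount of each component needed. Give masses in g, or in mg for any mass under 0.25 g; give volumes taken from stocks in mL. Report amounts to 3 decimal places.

Target volume = 79 mL = 0.079 L.
thiamine: C1V1 = C2V2 → 2.26 µg/mL × 79 mL ÷ 674 µg/mL = 0.265 mL
magnesium chloride: dilute stock: 6.85 mM × 79 mL ÷ 458 mM = 1.182 mL
Tricine: 7.71 g/L × 0.079 L = 0.609 g
L-tryptophan: 70.1 mg/L × 0.079 L = 5.538 mg

thiamine 0.265 mL; magnesium chloride 1.182 mL; Tricine 0.609 g; L-tryptophan 5.538 mg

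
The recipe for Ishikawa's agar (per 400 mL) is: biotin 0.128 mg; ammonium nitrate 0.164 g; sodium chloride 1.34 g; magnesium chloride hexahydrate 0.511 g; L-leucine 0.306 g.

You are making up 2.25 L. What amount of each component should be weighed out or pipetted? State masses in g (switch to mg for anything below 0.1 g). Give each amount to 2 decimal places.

biotin 0.72 mg; ammonium nitrate 0.92 g; sodium chloride 7.54 g; magnesium chloride hexahydrate 2.87 g; L-leucine 1.72 g

Ratio of target to recipe volume: 2250 / 400 = 5.625.
biotin: 0.128 mg × (2250 mL / 400 mL) = 0.72 mg
ammonium nitrate: 0.164 g × (2250 mL / 400 mL) = 0.92 g
sodium chloride: 1.34 g × (2250 mL / 400 mL) = 7.54 g
magnesium chloride hexahydrate: 0.511 g × (2250 mL / 400 mL) = 2.87 g
L-leucine: 0.306 g × (2250 mL / 400 mL) = 1.72 g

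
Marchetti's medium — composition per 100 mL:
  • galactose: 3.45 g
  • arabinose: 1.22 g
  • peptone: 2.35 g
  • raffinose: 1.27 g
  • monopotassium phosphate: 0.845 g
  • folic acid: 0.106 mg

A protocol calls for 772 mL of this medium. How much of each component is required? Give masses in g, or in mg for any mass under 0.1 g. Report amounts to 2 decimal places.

galactose 26.63 g; arabinose 9.42 g; peptone 18.14 g; raffinose 9.80 g; monopotassium phosphate 6.52 g; folic acid 0.82 mg

Scale factor = 772 mL / 100 mL = 7.72.
galactose: 3.45 g × (772 mL / 100 mL) = 26.63 g
arabinose: 1.22 g × (772 mL / 100 mL) = 9.42 g
peptone: 2.35 g × (772 mL / 100 mL) = 18.14 g
raffinose: 1.27 g × (772 mL / 100 mL) = 9.80 g
monopotassium phosphate: 0.845 g × (772 mL / 100 mL) = 6.52 g
folic acid: 0.106 mg × (772 mL / 100 mL) = 0.82 mg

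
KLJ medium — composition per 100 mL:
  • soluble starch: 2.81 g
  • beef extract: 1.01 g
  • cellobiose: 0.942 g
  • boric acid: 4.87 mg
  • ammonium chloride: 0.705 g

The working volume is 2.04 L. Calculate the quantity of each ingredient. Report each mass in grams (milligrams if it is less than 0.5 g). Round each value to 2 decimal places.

soluble starch 57.32 g; beef extract 20.60 g; cellobiose 19.22 g; boric acid 99.35 mg; ammonium chloride 14.38 g

Ratio of target to recipe volume: 2040 / 100 = 20.4.
soluble starch: 2.81 g × (2040 mL / 100 mL) = 57.32 g
beef extract: 1.01 g × (2040 mL / 100 mL) = 20.60 g
cellobiose: 0.942 g × (2040 mL / 100 mL) = 19.22 g
boric acid: 4.87 mg × (2040 mL / 100 mL) = 99.35 mg
ammonium chloride: 0.705 g × (2040 mL / 100 mL) = 14.38 g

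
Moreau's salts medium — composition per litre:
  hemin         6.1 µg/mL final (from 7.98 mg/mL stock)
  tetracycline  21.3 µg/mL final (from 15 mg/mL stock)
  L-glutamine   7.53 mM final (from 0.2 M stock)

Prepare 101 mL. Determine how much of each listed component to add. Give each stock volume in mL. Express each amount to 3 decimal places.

hemin 0.077 mL; tetracycline 0.143 mL; L-glutamine 3.803 mL

Working volume: 101 mL = 0.101 L.
hemin: V = C2·V2/C1 = 6.1 µg/mL × 101 mL ÷ 7980 µg/mL = 0.077 mL
tetracycline: C1V1 = C2V2 → 21.3 µg/mL × 101 mL ÷ 15000 µg/mL = 0.143 mL
L-glutamine: V = C2·V2/C1 = 7.53 mM × 101 mL ÷ 200 mM = 3.803 mL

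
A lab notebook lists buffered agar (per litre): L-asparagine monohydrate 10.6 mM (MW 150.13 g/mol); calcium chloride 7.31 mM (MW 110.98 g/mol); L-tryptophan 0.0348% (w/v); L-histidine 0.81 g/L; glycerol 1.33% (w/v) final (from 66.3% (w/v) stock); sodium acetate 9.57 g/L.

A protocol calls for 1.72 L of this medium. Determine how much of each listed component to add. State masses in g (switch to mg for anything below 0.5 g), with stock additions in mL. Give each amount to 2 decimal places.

L-asparagine monohydrate 2.74 g; calcium chloride 1.40 g; L-tryptophan 0.60 g; L-histidine 1.39 g; glycerol 34.50 mL; sodium acetate 16.46 g

Working volume: 1.72 L.
L-asparagine monohydrate: 10.6 mmol/L × 150.13 g/mol × 1.72 L ÷ 1000 = 2.74 g
calcium chloride: 7.31 mmol/L × 110.98 g/mol × 1.72 L ÷ 1000 = 1.40 g
L-tryptophan: 0.0348 g per 100 mL × 1720 mL ÷ 100 = 0.60 g
L-histidine: 0.81 g/L × 1.72 L = 1.39 g
glycerol: V = C2·V2/C1 = 1.33% ÷ 66.3% × 1720 mL = 34.50 mL
sodium acetate: 9.57 g/L × 1.72 L = 16.46 g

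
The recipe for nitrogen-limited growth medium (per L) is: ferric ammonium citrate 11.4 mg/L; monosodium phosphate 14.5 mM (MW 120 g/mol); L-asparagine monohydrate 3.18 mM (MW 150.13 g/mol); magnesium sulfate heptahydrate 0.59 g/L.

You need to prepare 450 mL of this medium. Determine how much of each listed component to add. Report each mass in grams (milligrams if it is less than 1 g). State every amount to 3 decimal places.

ferric ammonium citrate 5.130 mg; monosodium phosphate 783.000 mg; L-asparagine monohydrate 214.836 mg; magnesium sulfate heptahydrate 265.500 mg

Working volume: 450 mL = 0.45 L.
ferric ammonium citrate: 11.4 mg/L × 0.45 L = 5.130 mg
monosodium phosphate: 14.5 mmol/L × 120 mg/mmol × 0.45 L = 783.000 mg
L-asparagine monohydrate: 3.18 mmol/L × 150.13 mg/mmol × 0.45 L = 214.836 mg
magnesium sulfate heptahydrate: 0.59 g/L × 0.45 L = 0.2655 g = 265.500 mg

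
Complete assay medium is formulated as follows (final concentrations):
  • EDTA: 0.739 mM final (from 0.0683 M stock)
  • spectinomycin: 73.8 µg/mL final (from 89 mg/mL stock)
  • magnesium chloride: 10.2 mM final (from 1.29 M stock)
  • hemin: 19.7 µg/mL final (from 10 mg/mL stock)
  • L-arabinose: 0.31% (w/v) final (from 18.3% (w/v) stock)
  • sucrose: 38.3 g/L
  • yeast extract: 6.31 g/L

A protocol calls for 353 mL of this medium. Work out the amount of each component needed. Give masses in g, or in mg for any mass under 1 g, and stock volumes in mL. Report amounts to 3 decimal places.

Target volume = 353 mL = 0.353 L.
EDTA: C1V1 = C2V2 → 0.739 mM × 353 mL ÷ 68.3 mM = 3.819 mL
spectinomycin: dilute stock: 73.8 µg/mL × 353 mL ÷ 89000 µg/mL = 0.293 mL
magnesium chloride: V = C2·V2/C1 = 10.2 mM × 353 mL ÷ 1290 mM = 2.791 mL
hemin: C1V1 = C2V2 → 19.7 µg/mL × 353 mL ÷ 10000 µg/mL = 0.695 mL
L-arabinose: dilute stock: 0.31% ÷ 18.3% × 353 mL = 5.980 mL
sucrose: 38.3 g/L × 0.353 L = 13.520 g
yeast extract: 6.31 g/L × 0.353 L = 2.227 g

EDTA 3.819 mL; spectinomycin 0.293 mL; magnesium chloride 2.791 mL; hemin 0.695 mL; L-arabinose 5.980 mL; sucrose 13.520 g; yeast extract 2.227 g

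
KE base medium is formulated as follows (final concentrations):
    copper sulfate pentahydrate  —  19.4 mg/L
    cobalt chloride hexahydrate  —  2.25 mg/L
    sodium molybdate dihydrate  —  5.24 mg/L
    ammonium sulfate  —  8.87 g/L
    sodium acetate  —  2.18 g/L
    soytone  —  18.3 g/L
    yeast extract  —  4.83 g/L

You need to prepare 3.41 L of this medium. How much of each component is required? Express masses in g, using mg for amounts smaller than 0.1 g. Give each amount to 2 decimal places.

copper sulfate pentahydrate 66.15 mg; cobalt chloride hexahydrate 7.67 mg; sodium molybdate dihydrate 17.87 mg; ammonium sulfate 30.25 g; sodium acetate 7.43 g; soytone 62.40 g; yeast extract 16.47 g

Scale factor relative to 1 L: 3.41.
copper sulfate pentahydrate: 19.4 mg/L × 3.41 L = 66.15 mg
cobalt chloride hexahydrate: 2.25 mg/L × 3.41 L = 7.67 mg
sodium molybdate dihydrate: 5.24 mg/L × 3.41 L = 17.87 mg
ammonium sulfate: 8.87 g/L × 3.41 L = 30.25 g
sodium acetate: 2.18 g/L × 3.41 L = 7.43 g
soytone: 18.3 g/L × 3.41 L = 62.40 g
yeast extract: 4.83 g/L × 3.41 L = 16.47 g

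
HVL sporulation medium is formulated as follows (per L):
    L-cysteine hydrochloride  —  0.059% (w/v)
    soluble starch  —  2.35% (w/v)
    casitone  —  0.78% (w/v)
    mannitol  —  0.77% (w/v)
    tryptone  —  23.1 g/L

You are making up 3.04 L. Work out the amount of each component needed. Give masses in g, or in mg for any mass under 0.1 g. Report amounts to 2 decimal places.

L-cysteine hydrochloride 1.79 g; soluble starch 71.44 g; casitone 23.71 g; mannitol 23.41 g; tryptone 70.22 g

Scale factor relative to 1 L: 3.04.
L-cysteine hydrochloride: 0.059 g per 100 mL × 3040 mL ÷ 100 = 1.79 g
soluble starch: 2.35 g per 100 mL × 3040 mL ÷ 100 = 71.44 g
casitone: 0.78% w/v = 7.8 g/L → 7.8 × 3.04 L = 23.71 g
mannitol: 0.77 g per 100 mL × 3040 mL ÷ 100 = 23.41 g
tryptone: 23.1 g/L × 3.04 L = 70.22 g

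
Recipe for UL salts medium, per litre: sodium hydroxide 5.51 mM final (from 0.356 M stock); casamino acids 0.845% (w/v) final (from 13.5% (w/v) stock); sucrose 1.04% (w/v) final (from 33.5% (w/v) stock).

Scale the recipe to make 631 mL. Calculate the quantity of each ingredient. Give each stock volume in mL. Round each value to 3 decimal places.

sodium hydroxide 9.766 mL; casamino acids 39.496 mL; sucrose 19.589 mL

Scale factor relative to 1 L: 0.631.
sodium hydroxide: V = C2·V2/C1 = 5.51 mM × 631 mL ÷ 356 mM = 9.766 mL
casamino acids: dilute stock: 0.845% ÷ 13.5% × 631 mL = 39.496 mL
sucrose: dilute stock: 1.04% ÷ 33.5% × 631 mL = 19.589 mL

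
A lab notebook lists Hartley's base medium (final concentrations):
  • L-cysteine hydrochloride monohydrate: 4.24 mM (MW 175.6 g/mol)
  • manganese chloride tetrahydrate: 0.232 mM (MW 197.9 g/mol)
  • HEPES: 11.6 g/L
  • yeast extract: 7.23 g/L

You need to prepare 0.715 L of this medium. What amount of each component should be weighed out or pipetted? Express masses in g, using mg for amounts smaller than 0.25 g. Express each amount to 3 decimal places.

L-cysteine hydrochloride monohydrate 0.532 g; manganese chloride tetrahydrate 32.828 mg; HEPES 8.294 g; yeast extract 5.169 g

Working volume: 0.715 L.
L-cysteine hydrochloride monohydrate: 4.24 mmol/L × 175.6 g/mol × 0.715 L ÷ 1000 = 0.532 g
manganese chloride tetrahydrate: 0.232 mmol/L × 197.9 mg/mmol × 0.715 L = 32.828 mg
HEPES: 11.6 g/L × 0.715 L = 8.294 g
yeast extract: 7.23 g/L × 0.715 L = 5.169 g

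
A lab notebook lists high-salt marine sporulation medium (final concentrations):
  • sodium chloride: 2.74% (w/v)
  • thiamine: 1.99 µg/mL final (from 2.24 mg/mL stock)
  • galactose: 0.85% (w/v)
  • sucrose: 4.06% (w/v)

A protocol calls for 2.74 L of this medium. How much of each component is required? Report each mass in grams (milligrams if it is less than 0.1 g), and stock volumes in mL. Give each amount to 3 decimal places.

Scale factor relative to 1 L: 2.74.
sodium chloride: 2.74% w/v = 27.4 g/L → 27.4 × 2.74 L = 75.076 g
thiamine: C1V1 = C2V2 → 1.99 µg/mL × 2740 mL ÷ 2240 µg/mL = 2.434 mL
galactose: 0.85% w/v = 8.5 g/L → 8.5 × 2.74 L = 23.290 g
sucrose: 4.06% w/v = 40.6 g/L → 40.6 × 2.74 L = 111.244 g

sodium chloride 75.076 g; thiamine 2.434 mL; galactose 23.290 g; sucrose 111.244 g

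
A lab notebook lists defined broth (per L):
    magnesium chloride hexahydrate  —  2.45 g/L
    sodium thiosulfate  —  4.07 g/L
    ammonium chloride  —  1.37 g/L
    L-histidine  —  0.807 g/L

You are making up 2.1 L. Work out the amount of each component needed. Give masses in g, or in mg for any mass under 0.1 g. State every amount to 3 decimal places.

magnesium chloride hexahydrate 5.145 g; sodium thiosulfate 8.547 g; ammonium chloride 2.877 g; L-histidine 1.695 g

Working volume: 2.1 L.
magnesium chloride hexahydrate: 2.45 g/L × 2.1 L = 5.145 g
sodium thiosulfate: 4.07 g/L × 2.1 L = 8.547 g
ammonium chloride: 1.37 g/L × 2.1 L = 2.877 g
L-histidine: 0.807 g/L × 2.1 L = 1.695 g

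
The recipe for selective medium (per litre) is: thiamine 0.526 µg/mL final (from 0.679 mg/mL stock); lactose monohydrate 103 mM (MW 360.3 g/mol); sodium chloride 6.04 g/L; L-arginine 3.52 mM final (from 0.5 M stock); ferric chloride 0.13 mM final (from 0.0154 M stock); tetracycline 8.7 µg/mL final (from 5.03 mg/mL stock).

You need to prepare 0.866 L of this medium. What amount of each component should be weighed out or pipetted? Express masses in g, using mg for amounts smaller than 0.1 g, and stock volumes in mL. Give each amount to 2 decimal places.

thiamine 0.67 mL; lactose monohydrate 32.14 g; sodium chloride 5.23 g; L-arginine 6.10 mL; ferric chloride 7.31 mL; tetracycline 1.50 mL

Working volume: 0.866 L.
thiamine: C1V1 = C2V2 → 0.526 µg/mL × 866 mL ÷ 679 µg/mL = 0.67 mL
lactose monohydrate: 103 mmol/L × 360.3 g/mol × 0.866 L ÷ 1000 = 32.14 g
sodium chloride: 6.04 g/L × 0.866 L = 5.23 g
L-arginine: V = C2·V2/C1 = 3.52 mM × 866 mL ÷ 500 mM = 6.10 mL
ferric chloride: C1V1 = C2V2 → 0.13 mM × 866 mL ÷ 15.4 mM = 7.31 mL
tetracycline: C1V1 = C2V2 → 8.7 µg/mL × 866 mL ÷ 5030 µg/mL = 1.50 mL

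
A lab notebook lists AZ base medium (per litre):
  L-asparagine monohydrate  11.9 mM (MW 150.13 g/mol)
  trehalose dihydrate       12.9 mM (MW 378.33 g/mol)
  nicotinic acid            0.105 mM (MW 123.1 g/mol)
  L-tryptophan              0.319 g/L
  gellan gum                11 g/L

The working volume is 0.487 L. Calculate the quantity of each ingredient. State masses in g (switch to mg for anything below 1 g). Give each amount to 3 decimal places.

Scale factor relative to 1 L: 0.487.
L-asparagine monohydrate: 11.9 mmol/L × 150.13 mg/mmol × 0.487 L = 870.048 mg
trehalose dihydrate: 12.9 mmol/L × 378.33 g/mol × 0.487 L ÷ 1000 = 2.377 g
nicotinic acid: 0.105 mmol/L × 123.1 mg/mmol × 0.487 L = 6.295 mg
L-tryptophan: 0.319 g/L × 0.487 L = 0.155353 g = 155.353 mg
gellan gum: 11 g/L × 0.487 L = 5.357 g

L-asparagine monohydrate 870.048 mg; trehalose dihydrate 2.377 g; nicotinic acid 6.295 mg; L-tryptophan 155.353 mg; gellan gum 5.357 g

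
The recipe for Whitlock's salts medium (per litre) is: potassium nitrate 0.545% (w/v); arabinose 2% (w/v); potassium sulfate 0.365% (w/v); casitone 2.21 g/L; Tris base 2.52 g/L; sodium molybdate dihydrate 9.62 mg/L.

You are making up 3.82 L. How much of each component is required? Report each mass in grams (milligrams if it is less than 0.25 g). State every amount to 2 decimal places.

Working volume: 3.82 L.
potassium nitrate: 0.545% w/v = 5.45 g/L → 5.45 × 3.82 L = 20.82 g
arabinose: 2 g per 100 mL × 3820 mL ÷ 100 = 76.40 g
potassium sulfate: 0.365% w/v = 3.65 g/L → 3.65 × 3.82 L = 13.94 g
casitone: 2.21 g/L × 3.82 L = 8.44 g
Tris base: 2.52 g/L × 3.82 L = 9.63 g
sodium molybdate dihydrate: 9.62 mg/L × 3.82 L = 36.75 mg

potassium nitrate 20.82 g; arabinose 76.40 g; potassium sulfate 13.94 g; casitone 8.44 g; Tris base 9.63 g; sodium molybdate dihydrate 36.75 mg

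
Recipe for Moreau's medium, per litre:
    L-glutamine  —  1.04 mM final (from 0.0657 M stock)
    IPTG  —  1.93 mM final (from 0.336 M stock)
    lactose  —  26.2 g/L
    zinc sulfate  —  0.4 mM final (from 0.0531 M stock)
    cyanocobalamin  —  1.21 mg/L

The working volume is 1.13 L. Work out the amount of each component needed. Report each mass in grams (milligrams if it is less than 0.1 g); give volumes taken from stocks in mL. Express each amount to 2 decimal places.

Working volume: 1.13 L.
L-glutamine: C1V1 = C2V2 → 1.04 mM × 1130 mL ÷ 65.7 mM = 17.89 mL
IPTG: C1V1 = C2V2 → 1.93 mM × 1130 mL ÷ 336 mM = 6.49 mL
lactose: 26.2 g/L × 1.13 L = 29.61 g
zinc sulfate: dilute stock: 0.4 mM × 1130 mL ÷ 53.1 mM = 8.51 mL
cyanocobalamin: 1.21 mg/L × 1.13 L = 1.37 mg

L-glutamine 17.89 mL; IPTG 6.49 mL; lactose 29.61 g; zinc sulfate 8.51 mL; cyanocobalamin 1.37 mg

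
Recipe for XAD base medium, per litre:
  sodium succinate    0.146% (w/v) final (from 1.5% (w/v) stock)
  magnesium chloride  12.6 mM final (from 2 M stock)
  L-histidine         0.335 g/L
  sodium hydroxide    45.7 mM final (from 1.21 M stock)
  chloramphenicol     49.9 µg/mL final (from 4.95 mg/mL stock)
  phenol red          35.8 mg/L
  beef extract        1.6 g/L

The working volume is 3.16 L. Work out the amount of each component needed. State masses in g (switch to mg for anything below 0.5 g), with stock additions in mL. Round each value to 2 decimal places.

Working volume: 3.16 L.
sodium succinate: C1V1 = C2V2 → 0.146% ÷ 1.5% × 3160 mL = 307.57 mL
magnesium chloride: dilute stock: 12.6 mM × 3160 mL ÷ 2000 mM = 19.91 mL
L-histidine: 0.335 g/L × 3.16 L = 1.06 g
sodium hydroxide: C1V1 = C2V2 → 45.7 mM × 3160 mL ÷ 1210 mM = 119.35 mL
chloramphenicol: C1V1 = C2V2 → 49.9 µg/mL × 3160 mL ÷ 4950 µg/mL = 31.86 mL
phenol red: 35.8 mg/L × 3.16 L = 113.13 mg
beef extract: 1.6 g/L × 3.16 L = 5.06 g

sodium succinate 307.57 mL; magnesium chloride 19.91 mL; L-histidine 1.06 g; sodium hydroxide 119.35 mL; chloramphenicol 31.86 mL; phenol red 113.13 mg; beef extract 5.06 g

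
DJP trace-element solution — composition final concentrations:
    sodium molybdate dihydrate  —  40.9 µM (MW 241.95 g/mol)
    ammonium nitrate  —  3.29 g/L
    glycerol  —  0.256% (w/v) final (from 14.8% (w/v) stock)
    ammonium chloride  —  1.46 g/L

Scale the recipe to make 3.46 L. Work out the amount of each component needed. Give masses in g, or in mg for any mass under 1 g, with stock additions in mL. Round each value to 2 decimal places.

sodium molybdate dihydrate 34.24 mg; ammonium nitrate 11.38 g; glycerol 59.85 mL; ammonium chloride 5.05 g

Working volume: 3.46 L.
sodium molybdate dihydrate: 40.9 µmol/L × 241.95 g/mol × 3.46 L ÷ 1000 = 34.24 mg
ammonium nitrate: 3.29 g/L × 3.46 L = 11.38 g
glycerol: V = C2·V2/C1 = 0.256% ÷ 14.8% × 3460 mL = 59.85 mL
ammonium chloride: 1.46 g/L × 3.46 L = 5.05 g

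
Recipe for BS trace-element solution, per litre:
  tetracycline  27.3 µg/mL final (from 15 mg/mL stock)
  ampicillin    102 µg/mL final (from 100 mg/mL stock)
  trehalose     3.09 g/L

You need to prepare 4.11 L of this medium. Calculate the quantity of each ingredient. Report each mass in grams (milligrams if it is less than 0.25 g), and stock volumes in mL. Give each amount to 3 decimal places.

tetracycline 7.480 mL; ampicillin 4.192 mL; trehalose 12.700 g

Working volume: 4.11 L.
tetracycline: V = C2·V2/C1 = 27.3 µg/mL × 4110 mL ÷ 15000 µg/mL = 7.480 mL
ampicillin: V = C2·V2/C1 = 102 µg/mL × 4110 mL ÷ 100000 µg/mL = 4.192 mL
trehalose: 3.09 g/L × 4.11 L = 12.700 g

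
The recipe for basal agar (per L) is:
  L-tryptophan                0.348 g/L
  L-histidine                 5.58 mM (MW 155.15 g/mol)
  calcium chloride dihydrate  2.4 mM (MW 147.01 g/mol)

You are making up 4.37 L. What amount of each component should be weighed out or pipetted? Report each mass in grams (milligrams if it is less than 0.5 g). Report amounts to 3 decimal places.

L-tryptophan 1.521 g; L-histidine 3.783 g; calcium chloride dihydrate 1.542 g

Scale factor relative to 1 L: 4.37.
L-tryptophan: 0.348 g/L × 4.37 L = 1.521 g
L-histidine: 5.58 mmol/L × 155.15 g/mol × 4.37 L ÷ 1000 = 3.783 g
calcium chloride dihydrate: 2.4 mmol/L × 147.01 g/mol × 4.37 L ÷ 1000 = 1.542 g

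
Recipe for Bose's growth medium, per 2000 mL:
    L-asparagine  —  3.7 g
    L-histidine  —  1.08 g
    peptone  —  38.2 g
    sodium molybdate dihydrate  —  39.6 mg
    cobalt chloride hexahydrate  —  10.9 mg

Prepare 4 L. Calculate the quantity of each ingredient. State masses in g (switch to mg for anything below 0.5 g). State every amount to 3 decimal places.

L-asparagine 7.400 g; L-histidine 2.160 g; peptone 76.400 g; sodium molybdate dihydrate 79.200 mg; cobalt chloride hexahydrate 21.800 mg

Scale factor = 4000 mL / 2000 mL = 2.
L-asparagine: 3.7 g × (4000 mL / 2000 mL) = 7.400 g
L-histidine: 1.08 g × (4000 mL / 2000 mL) = 2.160 g
peptone: 38.2 g × (4000 mL / 2000 mL) = 76.400 g
sodium molybdate dihydrate: 39.6 mg × (4000 mL / 2000 mL) = 79.200 mg
cobalt chloride hexahydrate: 10.9 mg × (4000 mL / 2000 mL) = 21.800 mg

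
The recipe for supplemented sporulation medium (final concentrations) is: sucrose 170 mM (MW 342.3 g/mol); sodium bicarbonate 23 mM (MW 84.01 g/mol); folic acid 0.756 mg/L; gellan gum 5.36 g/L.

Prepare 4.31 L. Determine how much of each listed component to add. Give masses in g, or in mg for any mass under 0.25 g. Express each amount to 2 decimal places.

sucrose 250.80 g; sodium bicarbonate 8.33 g; folic acid 3.26 mg; gellan gum 23.10 g

Working volume: 4.31 L.
sucrose: 170 mmol/L × 342.3 g/mol × 4.31 L ÷ 1000 = 250.80 g
sodium bicarbonate: 23 mmol/L × 84.01 g/mol × 4.31 L ÷ 1000 = 8.33 g
folic acid: 0.756 mg/L × 4.31 L = 3.26 mg
gellan gum: 5.36 g/L × 4.31 L = 23.10 g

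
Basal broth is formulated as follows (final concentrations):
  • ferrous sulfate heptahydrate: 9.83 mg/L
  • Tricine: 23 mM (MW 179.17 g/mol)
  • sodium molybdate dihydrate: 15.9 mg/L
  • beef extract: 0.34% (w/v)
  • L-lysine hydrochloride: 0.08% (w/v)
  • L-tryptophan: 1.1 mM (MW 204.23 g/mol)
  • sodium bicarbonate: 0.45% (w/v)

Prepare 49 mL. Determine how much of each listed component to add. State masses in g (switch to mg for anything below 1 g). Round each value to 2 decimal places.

Target volume = 49 mL = 0.049 L.
ferrous sulfate heptahydrate: 9.83 mg/L × 0.049 L = 0.48 mg
Tricine: 23 mmol/L × 179.17 mg/mmol × 0.049 L = 201.92 mg
sodium molybdate dihydrate: 15.9 mg/L × 0.049 L = 0.78 mg
beef extract: 0.34 g per 100 mL × 49 mL ÷ 100 = 0.1666 g = 166.60 mg
L-lysine hydrochloride: 0.08 g per 100 mL × 49 mL ÷ 100 = 0.0392 g = 39.20 mg
L-tryptophan: 1.1 mmol/L × 204.23 mg/mmol × 0.049 L = 11.01 mg
sodium bicarbonate: 0.45 g per 100 mL × 49 mL ÷ 100 = 0.2205 g = 220.50 mg

ferrous sulfate heptahydrate 0.48 mg; Tricine 201.92 mg; sodium molybdate dihydrate 0.78 mg; beef extract 166.60 mg; L-lysine hydrochloride 39.20 mg; L-tryptophan 11.01 mg; sodium bicarbonate 220.50 mg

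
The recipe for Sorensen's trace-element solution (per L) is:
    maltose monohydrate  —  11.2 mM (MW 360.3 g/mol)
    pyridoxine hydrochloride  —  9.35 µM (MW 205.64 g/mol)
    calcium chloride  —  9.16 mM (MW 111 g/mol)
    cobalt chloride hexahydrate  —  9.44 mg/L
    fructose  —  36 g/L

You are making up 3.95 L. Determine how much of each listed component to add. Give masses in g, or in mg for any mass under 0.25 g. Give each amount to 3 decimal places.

Working volume: 3.95 L.
maltose monohydrate: 11.2 mmol/L × 360.3 g/mol × 3.95 L ÷ 1000 = 15.940 g
pyridoxine hydrochloride: 9.35 µmol/L × 205.64 g/mol × 3.95 L ÷ 1000 = 7.595 mg
calcium chloride: 9.16 mmol/L × 111 g/mol × 3.95 L ÷ 1000 = 4.016 g
cobalt chloride hexahydrate: 9.44 mg/L × 3.95 L = 37.288 mg
fructose: 36 g/L × 3.95 L = 142.200 g

maltose monohydrate 15.940 g; pyridoxine hydrochloride 7.595 mg; calcium chloride 4.016 g; cobalt chloride hexahydrate 37.288 mg; fructose 142.200 g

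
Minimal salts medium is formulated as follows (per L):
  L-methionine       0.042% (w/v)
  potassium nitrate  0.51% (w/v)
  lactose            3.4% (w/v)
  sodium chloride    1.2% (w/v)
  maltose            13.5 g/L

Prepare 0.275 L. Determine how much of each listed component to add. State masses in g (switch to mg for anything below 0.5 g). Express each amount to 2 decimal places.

Scale factor relative to 1 L: 0.275.
L-methionine: 0.042% w/v = 0.42 g/L → 0.42 × 0.275 L = 0.1155 g = 115.50 mg
potassium nitrate: 0.51 g per 100 mL × 275 mL ÷ 100 = 1.40 g
lactose: 3.4 g per 100 mL × 275 mL ÷ 100 = 9.35 g
sodium chloride: 1.2% w/v = 12 g/L → 12 × 0.275 L = 3.30 g
maltose: 13.5 g/L × 0.275 L = 3.71 g

L-methionine 115.50 mg; potassium nitrate 1.40 g; lactose 9.35 g; sodium chloride 3.30 g; maltose 3.71 g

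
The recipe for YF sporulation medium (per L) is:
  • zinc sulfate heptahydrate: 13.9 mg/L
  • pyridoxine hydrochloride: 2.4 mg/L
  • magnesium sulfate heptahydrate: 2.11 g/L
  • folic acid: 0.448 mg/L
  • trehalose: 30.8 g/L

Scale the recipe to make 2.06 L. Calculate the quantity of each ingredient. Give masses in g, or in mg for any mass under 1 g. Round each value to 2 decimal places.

zinc sulfate heptahydrate 28.63 mg; pyridoxine hydrochloride 4.94 mg; magnesium sulfate heptahydrate 4.35 g; folic acid 0.92 mg; trehalose 63.45 g

Scale factor relative to 1 L: 2.06.
zinc sulfate heptahydrate: 13.9 mg/L × 2.06 L = 28.63 mg
pyridoxine hydrochloride: 2.4 mg/L × 2.06 L = 4.94 mg
magnesium sulfate heptahydrate: 2.11 g/L × 2.06 L = 4.35 g
folic acid: 0.448 mg/L × 2.06 L = 0.92 mg
trehalose: 30.8 g/L × 2.06 L = 63.45 g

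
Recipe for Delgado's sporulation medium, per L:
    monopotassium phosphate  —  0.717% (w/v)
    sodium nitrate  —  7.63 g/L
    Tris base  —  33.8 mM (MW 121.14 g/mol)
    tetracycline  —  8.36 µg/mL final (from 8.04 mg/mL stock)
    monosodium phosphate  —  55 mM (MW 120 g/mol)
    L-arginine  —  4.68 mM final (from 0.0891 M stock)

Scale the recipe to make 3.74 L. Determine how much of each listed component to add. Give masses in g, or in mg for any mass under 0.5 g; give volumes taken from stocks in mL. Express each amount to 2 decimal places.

monopotassium phosphate 26.82 g; sodium nitrate 28.54 g; Tris base 15.31 g; tetracycline 3.89 mL; monosodium phosphate 24.68 g; L-arginine 196.44 mL

Working volume: 3.74 L.
monopotassium phosphate: 0.717% w/v = 7.17 g/L → 7.17 × 3.74 L = 26.82 g
sodium nitrate: 7.63 g/L × 3.74 L = 28.54 g
Tris base: 33.8 mmol/L × 121.14 g/mol × 3.74 L ÷ 1000 = 15.31 g
tetracycline: dilute stock: 8.36 µg/mL × 3740 mL ÷ 8040 µg/mL = 3.89 mL
monosodium phosphate: 55 mmol/L × 120 g/mol × 3.74 L ÷ 1000 = 24.68 g
L-arginine: C1V1 = C2V2 → 4.68 mM × 3740 mL ÷ 89.1 mM = 196.44 mL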